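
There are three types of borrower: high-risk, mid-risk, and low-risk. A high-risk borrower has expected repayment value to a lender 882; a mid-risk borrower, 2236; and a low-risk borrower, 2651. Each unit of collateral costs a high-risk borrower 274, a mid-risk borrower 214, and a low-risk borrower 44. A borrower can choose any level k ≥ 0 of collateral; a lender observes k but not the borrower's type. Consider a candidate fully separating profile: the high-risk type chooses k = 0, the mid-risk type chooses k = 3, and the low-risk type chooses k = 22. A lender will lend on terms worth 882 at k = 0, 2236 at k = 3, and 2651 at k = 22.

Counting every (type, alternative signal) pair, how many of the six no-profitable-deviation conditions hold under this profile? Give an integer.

Mid-risk (own payoff 2236 − 214×3 = 1594): to k=0 gives 882 → no gain ✓; to k=22 gives 2651 − 214×22 = -2057 → no gain ✓.
High-risk (own payoff 882): to k=3 gives 2236 − 274×3 = 1414 → profitable ✗; to k=22 gives 2651 − 274×22 = -3377 → no gain ✓.
Low-risk (own payoff 2651 − 44×22 = 1683): to k=0 gives 882 → no gain ✓; to k=3 gives 2236 − 44×3 = 2104 → profitable ✗.
4 of the 6 constraints hold; not an equilibrium.

4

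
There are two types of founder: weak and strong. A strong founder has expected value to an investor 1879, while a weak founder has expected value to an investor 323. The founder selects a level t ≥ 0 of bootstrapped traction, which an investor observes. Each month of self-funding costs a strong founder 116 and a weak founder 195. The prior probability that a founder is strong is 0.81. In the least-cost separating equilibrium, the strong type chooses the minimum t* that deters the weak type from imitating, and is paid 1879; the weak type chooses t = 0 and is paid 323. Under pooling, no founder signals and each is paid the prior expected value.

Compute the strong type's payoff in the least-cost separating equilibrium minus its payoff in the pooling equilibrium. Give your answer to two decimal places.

-629.98

Least-cost separating signal: t* solves 323 = 1879 − 195·t*, so t* = (1879 − 323)/195 ≈ 7.9795.
Strong type's separating payoff: 1879 − 116 × t* = 1879 − 116 × (1879 − 323)/195 = 1879 − 180496/195 ≈ 953.3795.
Pooling payoff: 0.81 × 1879 + 0.19 × 323 = 1583.36.
Difference: 953.3795 − 1583.36 = -629.9805, i.e. -629.98 to two decimal places.
The strong type would prefer the pooling outcome.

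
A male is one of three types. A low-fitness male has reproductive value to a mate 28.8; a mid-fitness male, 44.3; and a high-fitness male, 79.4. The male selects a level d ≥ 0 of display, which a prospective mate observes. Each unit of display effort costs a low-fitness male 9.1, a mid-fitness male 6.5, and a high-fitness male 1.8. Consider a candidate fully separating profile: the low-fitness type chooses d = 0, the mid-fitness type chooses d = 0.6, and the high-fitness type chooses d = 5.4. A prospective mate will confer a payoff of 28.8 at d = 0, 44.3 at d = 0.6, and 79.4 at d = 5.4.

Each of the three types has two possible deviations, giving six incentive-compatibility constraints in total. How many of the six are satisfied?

Mid-fitness (own payoff 44.3 − 6.5×0.6 = 40.4): to d=0 gives 28.8 → no gain ✓; to d=5.4 gives 79.4 − 6.5×5.4 = 44.3 → profitable ✗.
High-fitness (own payoff 79.4 − 1.8×5.4 = 69.68): to d=0 gives 28.8 → no gain ✓; to d=0.6 gives 44.3 − 1.8×0.6 = 43.22 → no gain ✓.
Low-fitness (own payoff 28.8): to d=0.6 gives 44.3 − 9.1×0.6 = 38.84 → profitable ✗; to d=5.4 gives 79.4 − 9.1×5.4 = 30.26 → profitable ✗.
3 of the 6 constraints hold; not an equilibrium.

3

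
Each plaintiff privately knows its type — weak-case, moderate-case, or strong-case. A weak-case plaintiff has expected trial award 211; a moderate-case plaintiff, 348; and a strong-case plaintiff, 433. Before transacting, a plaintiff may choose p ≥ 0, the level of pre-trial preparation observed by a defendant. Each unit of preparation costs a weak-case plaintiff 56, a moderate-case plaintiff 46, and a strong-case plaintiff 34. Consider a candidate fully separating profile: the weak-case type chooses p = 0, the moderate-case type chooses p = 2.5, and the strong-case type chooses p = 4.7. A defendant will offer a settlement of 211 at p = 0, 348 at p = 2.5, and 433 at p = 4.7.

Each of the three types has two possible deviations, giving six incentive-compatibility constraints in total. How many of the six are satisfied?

Moderate-case (own payoff 348 − 46×2.5 = 233): to p=0 gives 211 → no gain ✓; to p=4.7 gives 433 − 46×4.7 = 216.8 → no gain ✓.
Weak-case (own payoff 211): to p=2.5 gives 348 − 56×2.5 = 208 → no gain ✓; to p=4.7 gives 433 − 56×4.7 = 169.8 → no gain ✓.
Strong-case (own payoff 433 − 34×4.7 = 273.2): to p=0 gives 211 → no gain ✓; to p=2.5 gives 348 − 34×2.5 = 263 → no gain ✓.
6 of the 6 constraints hold; this profile is a separating equilibrium.

6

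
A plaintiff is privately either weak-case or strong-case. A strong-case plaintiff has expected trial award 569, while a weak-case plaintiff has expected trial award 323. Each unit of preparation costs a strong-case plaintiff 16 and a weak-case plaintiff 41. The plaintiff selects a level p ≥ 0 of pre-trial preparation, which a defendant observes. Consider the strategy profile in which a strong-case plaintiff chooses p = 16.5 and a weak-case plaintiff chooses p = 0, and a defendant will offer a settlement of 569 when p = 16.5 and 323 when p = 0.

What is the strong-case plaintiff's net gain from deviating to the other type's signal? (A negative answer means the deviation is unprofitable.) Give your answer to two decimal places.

18.00

Playing p = 16.5 the strong-case plaintiff receives 569 − 16 × 16.5 = 305.
Deviating to p = 0 yields 323 instead.
Gain from deviating: 323 − 305 = 18.00.
The gain is positive, so the strong-case type's incentive-compatibility constraint is violated — this profile is not a separating equilibrium.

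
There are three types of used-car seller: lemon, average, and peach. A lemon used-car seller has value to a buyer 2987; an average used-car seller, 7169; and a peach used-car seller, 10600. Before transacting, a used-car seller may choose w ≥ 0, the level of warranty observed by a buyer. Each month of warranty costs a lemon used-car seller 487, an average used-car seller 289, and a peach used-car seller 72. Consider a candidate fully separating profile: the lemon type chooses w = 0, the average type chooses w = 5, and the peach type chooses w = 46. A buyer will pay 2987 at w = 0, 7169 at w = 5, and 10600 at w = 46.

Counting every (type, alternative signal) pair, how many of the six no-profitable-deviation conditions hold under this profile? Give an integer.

5

Lemon (own payoff 2987): to w=5 gives 7169 − 487×5 = 4734 → profitable ✗; to w=46 gives 10600 − 487×46 = -11802 → no gain ✓.
Average (own payoff 7169 − 289×5 = 5724): to w=0 gives 2987 → no gain ✓; to w=46 gives 10600 − 289×46 = -2694 → no gain ✓.
Peach (own payoff 10600 − 72×46 = 7288): to w=0 gives 2987 → no gain ✓; to w=5 gives 7169 − 72×5 = 6809 → no gain ✓.
5 of the 6 constraints hold; not an equilibrium.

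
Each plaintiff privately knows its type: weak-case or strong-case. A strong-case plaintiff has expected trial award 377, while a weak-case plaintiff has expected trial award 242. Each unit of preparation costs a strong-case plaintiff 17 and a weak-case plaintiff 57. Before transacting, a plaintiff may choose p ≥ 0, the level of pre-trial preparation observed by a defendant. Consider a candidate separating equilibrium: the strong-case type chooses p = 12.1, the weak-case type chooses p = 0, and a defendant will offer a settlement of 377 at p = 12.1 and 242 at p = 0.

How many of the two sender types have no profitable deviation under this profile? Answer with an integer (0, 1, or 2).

Weak-case type: stay at 0 → 242; mimic → 377 − 57 × 12.1 = -312.7. IC holds (242 ≥ -312.7).
Strong-case type: signal → 377 − 17 × 12.1 = 171.3; deviate to 0 → 242. IC fails (171.3 < 242).
1 of 2 constraints hold, so this profile is not an equilibrium.

1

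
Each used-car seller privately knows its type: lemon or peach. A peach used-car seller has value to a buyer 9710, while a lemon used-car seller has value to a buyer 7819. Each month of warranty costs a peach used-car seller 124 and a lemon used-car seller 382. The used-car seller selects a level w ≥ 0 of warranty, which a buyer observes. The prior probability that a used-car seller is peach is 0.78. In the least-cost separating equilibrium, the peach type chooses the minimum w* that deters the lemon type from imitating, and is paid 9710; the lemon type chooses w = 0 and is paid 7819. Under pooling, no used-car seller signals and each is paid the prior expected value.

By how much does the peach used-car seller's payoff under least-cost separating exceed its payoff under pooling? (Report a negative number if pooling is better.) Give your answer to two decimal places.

-197.81

Least-cost separating signal: w* solves 7819 = 9710 − 382·w*, so w* = (9710 − 7819)/382 ≈ 4.9503.
Peach type's separating payoff: 9710 − 124 × w* = 9710 − 124 × (9710 − 7819)/382 = 9710 − 234484/382 ≈ 9096.1675.
Pooling payoff: 0.78 × 9710 + 0.22 × 7819 = 9293.98.
Difference: 9096.1675 − 9293.98 = -197.8125, i.e. -197.81 to two decimal places.
The peach type would prefer the pooling outcome.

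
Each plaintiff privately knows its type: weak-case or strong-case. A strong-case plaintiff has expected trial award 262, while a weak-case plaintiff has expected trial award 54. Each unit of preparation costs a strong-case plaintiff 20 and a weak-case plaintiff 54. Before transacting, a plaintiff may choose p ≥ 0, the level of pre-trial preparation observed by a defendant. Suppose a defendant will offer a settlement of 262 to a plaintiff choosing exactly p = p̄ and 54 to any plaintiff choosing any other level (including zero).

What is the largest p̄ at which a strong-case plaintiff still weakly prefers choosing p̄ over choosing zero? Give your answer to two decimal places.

10.40

Choosing p̄ yields the strong-case type 262 − 20·p̄; choosing zero yields 54.
The strong-case type is indifferent at 262 − 20·p̄ = 54, i.e. p̄ = (262 − 54) / 20 = 10.40.
For any p̄ above 10.40 the strong-case type would rather pool at zero, so separation collapses.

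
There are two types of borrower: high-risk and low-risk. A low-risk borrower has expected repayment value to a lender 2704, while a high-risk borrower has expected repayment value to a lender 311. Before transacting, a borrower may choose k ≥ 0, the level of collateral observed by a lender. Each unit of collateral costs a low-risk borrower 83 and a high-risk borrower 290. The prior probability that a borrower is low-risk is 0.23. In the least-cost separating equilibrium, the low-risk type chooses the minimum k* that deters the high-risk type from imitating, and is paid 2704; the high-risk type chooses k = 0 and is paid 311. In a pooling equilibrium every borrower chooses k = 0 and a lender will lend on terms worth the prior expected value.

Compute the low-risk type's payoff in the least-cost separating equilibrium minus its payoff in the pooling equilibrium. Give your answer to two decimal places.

1157.72

Least-cost separating signal: k* solves 311 = 2704 − 290·k*, so k* = (2704 − 311)/290 ≈ 8.2517.
Low-risk type's separating payoff: 2704 − 83 × k* = 2704 − 83 × (2704 − 311)/290 = 2704 − 198619/290 ≈ 2019.1069.
Pooling payoff: 0.23 × 2704 + 0.77 × 311 = 861.39.
Difference: 2019.1069 − 861.39 = 1157.7169, i.e. 1157.72 to two decimal places.
The low-risk type prefers to separate.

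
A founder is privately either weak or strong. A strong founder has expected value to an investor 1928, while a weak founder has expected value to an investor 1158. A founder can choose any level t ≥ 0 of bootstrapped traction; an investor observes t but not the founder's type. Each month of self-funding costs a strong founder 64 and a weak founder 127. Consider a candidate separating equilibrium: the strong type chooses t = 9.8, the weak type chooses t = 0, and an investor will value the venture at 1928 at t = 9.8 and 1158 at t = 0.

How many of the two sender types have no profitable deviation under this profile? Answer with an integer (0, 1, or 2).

2

Weak type: stay at 0 → 1158; mimic → 1928 − 127 × 9.8 = 683.4. IC holds (1158 ≥ 683.4).
Strong type: signal → 1928 − 64 × 9.8 = 1300.8; deviate to 0 → 1158. IC holds (1300.8 ≥ 1158).
2 of 2 constraints hold, so this is a separating equilibrium.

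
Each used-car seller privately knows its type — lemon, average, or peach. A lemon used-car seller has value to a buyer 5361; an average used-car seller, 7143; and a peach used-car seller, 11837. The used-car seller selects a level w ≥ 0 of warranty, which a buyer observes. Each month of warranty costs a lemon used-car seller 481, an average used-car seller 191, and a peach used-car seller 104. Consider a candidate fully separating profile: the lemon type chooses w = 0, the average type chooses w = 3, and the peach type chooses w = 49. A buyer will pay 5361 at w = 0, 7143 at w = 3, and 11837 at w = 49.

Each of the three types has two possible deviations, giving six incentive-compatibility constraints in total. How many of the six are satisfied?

4

Peach (own payoff 11837 − 104×49 = 6741): to w=0 gives 5361 → no gain ✓; to w=3 gives 7143 − 104×3 = 6831 → profitable ✗.
Lemon (own payoff 5361): to w=3 gives 7143 − 481×3 = 5700 → profitable ✗; to w=49 gives 11837 − 481×49 = -11732 → no gain ✓.
Average (own payoff 7143 − 191×3 = 6570): to w=0 gives 5361 → no gain ✓; to w=49 gives 11837 − 191×49 = 2478 → no gain ✓.
4 of the 6 constraints hold; not an equilibrium.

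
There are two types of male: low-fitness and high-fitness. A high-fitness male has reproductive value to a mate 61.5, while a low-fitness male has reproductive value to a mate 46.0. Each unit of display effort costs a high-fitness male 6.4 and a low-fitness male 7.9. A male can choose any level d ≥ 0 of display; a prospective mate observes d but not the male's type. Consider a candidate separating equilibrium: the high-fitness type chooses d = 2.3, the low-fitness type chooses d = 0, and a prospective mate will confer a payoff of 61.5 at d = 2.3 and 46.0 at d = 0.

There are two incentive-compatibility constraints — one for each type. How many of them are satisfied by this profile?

2

Low-fitness type: stay at 0 → 46.0; mimic → 61.5 − 7.9 × 2.3 = 43.33. IC holds (46.0 ≥ 43.33).
High-fitness type: signal → 61.5 − 6.4 × 2.3 = 46.78; deviate to 0 → 46.0. IC holds (46.78 ≥ 46.0).
2 of 2 constraints hold, so this is a separating equilibrium.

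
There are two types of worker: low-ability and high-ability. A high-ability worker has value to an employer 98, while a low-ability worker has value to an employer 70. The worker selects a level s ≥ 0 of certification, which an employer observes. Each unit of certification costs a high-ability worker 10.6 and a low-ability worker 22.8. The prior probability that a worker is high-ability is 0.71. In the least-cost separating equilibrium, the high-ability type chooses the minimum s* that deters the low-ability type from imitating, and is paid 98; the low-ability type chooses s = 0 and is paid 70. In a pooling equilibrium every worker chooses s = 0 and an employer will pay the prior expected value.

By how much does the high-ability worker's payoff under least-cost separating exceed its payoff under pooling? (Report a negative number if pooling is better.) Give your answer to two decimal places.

Least-cost separating signal: s* solves 70 = 98 − 22.8·s*, so s* = (98 − 70)/22.8 ≈ 1.2281.
High-ability type's separating payoff: 98 − 10.6 × s* = 98 − 10.6 × (98 − 70)/22.8 = 98 − 296.8/22.8 ≈ 84.9825.
Pooling payoff: 0.71 × 98 + 0.29 × 70 = 89.88.
Difference: 84.9825 − 89.88 = -4.8975, i.e. -4.90 to two decimal places.
The high-ability type would prefer the pooling outcome.

-4.90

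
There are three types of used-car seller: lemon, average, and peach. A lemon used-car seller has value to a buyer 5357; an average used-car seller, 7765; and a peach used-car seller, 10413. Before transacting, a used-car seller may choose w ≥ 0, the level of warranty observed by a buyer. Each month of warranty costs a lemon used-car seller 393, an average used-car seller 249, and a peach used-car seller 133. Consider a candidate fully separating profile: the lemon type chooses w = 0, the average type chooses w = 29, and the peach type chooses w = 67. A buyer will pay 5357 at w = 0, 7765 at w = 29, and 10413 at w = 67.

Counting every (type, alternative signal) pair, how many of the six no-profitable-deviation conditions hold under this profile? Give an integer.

3

Average (own payoff 7765 − 249×29 = 544): to w=0 gives 5357 → profitable ✗; to w=67 gives 10413 − 249×67 = -6270 → no gain ✓.
Peach (own payoff 10413 − 133×67 = 1502): to w=0 gives 5357 → profitable ✗; to w=29 gives 7765 − 133×29 = 3908 → profitable ✗.
Lemon (own payoff 5357): to w=29 gives 7765 − 393×29 = -3632 → no gain ✓; to w=67 gives 10413 − 393×67 = -15918 → no gain ✓.
3 of the 6 constraints hold; not an equilibrium.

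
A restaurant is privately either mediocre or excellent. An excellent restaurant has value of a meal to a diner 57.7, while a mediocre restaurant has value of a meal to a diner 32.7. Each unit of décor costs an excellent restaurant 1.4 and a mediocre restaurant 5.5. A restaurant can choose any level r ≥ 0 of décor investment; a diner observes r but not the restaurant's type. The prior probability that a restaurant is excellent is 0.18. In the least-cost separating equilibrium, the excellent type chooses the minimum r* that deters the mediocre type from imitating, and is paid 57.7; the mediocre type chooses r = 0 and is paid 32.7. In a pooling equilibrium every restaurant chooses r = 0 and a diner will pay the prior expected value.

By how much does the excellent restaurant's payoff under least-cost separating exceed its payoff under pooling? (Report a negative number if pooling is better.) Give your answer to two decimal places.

14.14

Least-cost separating signal: r* solves 32.7 = 57.7 − 5.5·r*, so r* = (57.7 − 32.7)/5.5 ≈ 4.5455.
Excellent type's separating payoff: 57.7 − 1.4 × r* = 57.7 − 1.4 × (57.7 − 32.7)/5.5 = 57.7 − 35/5.5 ≈ 51.3364.
Pooling payoff: 0.18 × 57.7 + 0.82 × 32.7 = 37.2.
Difference: 51.3364 − 37.2 = 14.1364, i.e. 14.14 to two decimal places.
The excellent type prefers to separate.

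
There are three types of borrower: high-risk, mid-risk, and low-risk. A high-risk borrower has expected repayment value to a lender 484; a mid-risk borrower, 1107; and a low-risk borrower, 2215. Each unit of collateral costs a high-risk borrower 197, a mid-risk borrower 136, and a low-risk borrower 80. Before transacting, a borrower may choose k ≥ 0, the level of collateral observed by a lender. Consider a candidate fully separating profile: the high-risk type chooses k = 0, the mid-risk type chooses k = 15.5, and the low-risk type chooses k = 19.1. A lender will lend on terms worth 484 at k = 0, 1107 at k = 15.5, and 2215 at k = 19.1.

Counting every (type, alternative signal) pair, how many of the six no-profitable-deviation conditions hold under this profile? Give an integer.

Mid-risk (own payoff 1107 − 136×15.5 = -1001): to k=0 gives 484 → profitable ✗; to k=19.1 gives 2215 − 136×19.1 = -382.6 → profitable ✗.
High-risk (own payoff 484): to k=15.5 gives 1107 − 197×15.5 = -1946.5 → no gain ✓; to k=19.1 gives 2215 − 197×19.1 = -1547.7 → no gain ✓.
Low-risk (own payoff 2215 − 80×19.1 = 687): to k=0 gives 484 → no gain ✓; to k=15.5 gives 1107 − 80×15.5 = -133 → no gain ✓.
4 of the 6 constraints hold; not an equilibrium.

4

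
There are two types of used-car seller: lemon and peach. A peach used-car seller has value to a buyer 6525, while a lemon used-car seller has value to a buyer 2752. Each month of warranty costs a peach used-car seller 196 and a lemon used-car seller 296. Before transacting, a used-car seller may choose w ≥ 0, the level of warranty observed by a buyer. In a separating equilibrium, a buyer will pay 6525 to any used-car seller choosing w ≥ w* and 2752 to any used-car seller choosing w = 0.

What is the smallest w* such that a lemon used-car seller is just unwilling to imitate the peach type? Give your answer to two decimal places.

A lemon used-car seller choosing w = 0 receives 2752.
Imitating at w* instead would pay 6525 at cost 296·w*, netting 6525 − 296·w*.
Indifference: 2752 = 6525 − 296·w*, so w* = (6525 − 2752) / 296 ≈ 12.75.
This is the lemon type's binding incentive-compatibility constraint; any w ≥ 12.75 sustains separation on that side.

12.75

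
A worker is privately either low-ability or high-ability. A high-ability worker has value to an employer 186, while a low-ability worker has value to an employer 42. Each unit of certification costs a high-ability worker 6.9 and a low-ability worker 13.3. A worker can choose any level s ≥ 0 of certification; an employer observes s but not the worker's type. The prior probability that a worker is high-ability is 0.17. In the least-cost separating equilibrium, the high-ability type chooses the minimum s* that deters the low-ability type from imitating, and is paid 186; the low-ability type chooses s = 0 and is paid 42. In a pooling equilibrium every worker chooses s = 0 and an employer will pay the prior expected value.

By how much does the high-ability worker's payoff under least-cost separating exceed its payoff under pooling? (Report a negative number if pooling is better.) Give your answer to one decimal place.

44.8

Least-cost separating signal: s* solves 42 = 186 − 13.3·s*, so s* = (186 − 42)/13.3 ≈ 10.8271.
High-ability type's separating payoff: 186 − 6.9 × s* = 186 − 6.9 × (186 − 42)/13.3 = 186 − 993.6/13.3 ≈ 111.293.
Pooling payoff: 0.17 × 186 + 0.83 × 42 = 66.48.
Difference: 111.293 − 66.48 = 44.813, i.e. 44.8 to one decimal place.
The high-ability type prefers to separate.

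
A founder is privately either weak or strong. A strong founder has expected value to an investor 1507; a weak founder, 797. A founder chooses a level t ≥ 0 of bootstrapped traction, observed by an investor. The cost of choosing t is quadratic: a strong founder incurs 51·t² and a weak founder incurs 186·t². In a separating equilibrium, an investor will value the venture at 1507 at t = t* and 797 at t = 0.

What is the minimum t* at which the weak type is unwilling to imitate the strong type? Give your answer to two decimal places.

The weak type at t = 0 receives 797; imitating at t* yields 1507 − 186·t*².
Indifference: 797 = 1507 − 186·t*², so t*² = (1507 − 797) / 186 ≈ 3.8172.
t* = √3.8172 ≈ 1.95.

1.95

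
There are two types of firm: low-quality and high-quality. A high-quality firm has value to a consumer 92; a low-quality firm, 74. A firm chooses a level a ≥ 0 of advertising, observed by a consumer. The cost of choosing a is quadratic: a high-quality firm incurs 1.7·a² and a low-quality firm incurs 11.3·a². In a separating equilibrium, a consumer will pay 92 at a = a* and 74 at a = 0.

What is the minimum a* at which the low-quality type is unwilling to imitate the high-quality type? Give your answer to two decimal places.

1.26

The low-quality type at a = 0 receives 74; imitating at a* yields 92 − 11.3·a*².
Indifference: 74 = 92 − 11.3·a*², so a*² = (92 − 74) / 11.3 ≈ 1.5929.
a* = √1.5929 ≈ 1.26.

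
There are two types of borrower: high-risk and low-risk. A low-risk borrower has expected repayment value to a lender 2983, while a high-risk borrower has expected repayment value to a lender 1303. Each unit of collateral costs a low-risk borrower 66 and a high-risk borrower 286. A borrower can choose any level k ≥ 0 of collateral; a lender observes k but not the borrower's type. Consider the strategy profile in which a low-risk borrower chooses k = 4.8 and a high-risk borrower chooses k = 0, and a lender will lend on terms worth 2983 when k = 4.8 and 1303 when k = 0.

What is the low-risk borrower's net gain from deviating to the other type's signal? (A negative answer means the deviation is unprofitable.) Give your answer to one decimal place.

Playing k = 4.8 the low-risk borrower receives 2983 − 66 × 4.8 = 2666.2.
Deviating to k = 0 yields 1303 instead.
Gain from deviating: 1303 − 2666.2 = -1363.2.
The gain is negative, so the low-risk type's incentive-compatibility constraint is satisfied.

-1363.2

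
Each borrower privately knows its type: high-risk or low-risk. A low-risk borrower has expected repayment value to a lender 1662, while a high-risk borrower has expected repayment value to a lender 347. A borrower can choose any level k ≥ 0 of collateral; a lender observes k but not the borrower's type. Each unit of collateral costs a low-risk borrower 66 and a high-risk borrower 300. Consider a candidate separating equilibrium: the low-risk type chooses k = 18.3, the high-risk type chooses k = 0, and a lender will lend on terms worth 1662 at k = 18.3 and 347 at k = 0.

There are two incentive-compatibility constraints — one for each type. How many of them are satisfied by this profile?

2

Low-risk type: signal → 1662 − 66 × 18.3 = 454.2; deviate to 0 → 347. IC holds (454.2 ≥ 347).
High-risk type: stay at 0 → 347; mimic → 1662 − 300 × 18.3 = -3828. IC holds (347 ≥ -3828).
2 of 2 constraints hold, so this is a separating equilibrium.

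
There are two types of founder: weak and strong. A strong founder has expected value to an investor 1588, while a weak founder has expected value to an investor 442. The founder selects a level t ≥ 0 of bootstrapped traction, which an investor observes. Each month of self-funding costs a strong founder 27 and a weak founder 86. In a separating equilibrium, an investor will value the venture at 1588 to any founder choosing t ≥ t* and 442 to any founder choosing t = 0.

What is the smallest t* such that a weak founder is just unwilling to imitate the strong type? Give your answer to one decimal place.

13.3

A weak founder choosing t = 0 receives 442.
Imitating at t* instead would pay 1588 at cost 86·t*, netting 1588 − 86·t*.
Indifference: 442 = 1588 − 86·t*, so t* = (1588 − 442) / 86 ≈ 13.3.
This is the weak type's binding incentive-compatibility constraint; any t ≥ 13.3 sustains separation on that side.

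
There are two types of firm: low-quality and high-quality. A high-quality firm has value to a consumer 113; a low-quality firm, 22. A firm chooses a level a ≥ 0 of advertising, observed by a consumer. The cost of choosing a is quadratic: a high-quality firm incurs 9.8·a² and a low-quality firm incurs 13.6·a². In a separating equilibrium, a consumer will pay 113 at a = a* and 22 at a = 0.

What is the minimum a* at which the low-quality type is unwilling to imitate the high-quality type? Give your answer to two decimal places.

The low-quality type at a = 0 receives 22; imitating at a* yields 113 − 13.6·a*².
Indifference: 22 = 113 − 13.6·a*², so a*² = (113 − 22) / 13.6 ≈ 6.6912.
a* = √6.6912 ≈ 2.59.

2.59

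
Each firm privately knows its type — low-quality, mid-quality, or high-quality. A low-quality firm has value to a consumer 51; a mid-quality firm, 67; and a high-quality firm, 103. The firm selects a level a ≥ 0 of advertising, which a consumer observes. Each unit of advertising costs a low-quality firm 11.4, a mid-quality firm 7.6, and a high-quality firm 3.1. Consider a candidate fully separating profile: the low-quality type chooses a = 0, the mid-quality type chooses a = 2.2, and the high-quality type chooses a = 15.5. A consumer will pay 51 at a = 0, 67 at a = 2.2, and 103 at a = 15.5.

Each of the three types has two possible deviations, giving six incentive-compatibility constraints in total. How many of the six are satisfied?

4

Low-quality (own payoff 51): to a=2.2 gives 67 − 11.4×2.2 = 41.92 → no gain ✓; to a=15.5 gives 103 − 11.4×15.5 = -73.7 → no gain ✓.
High-quality (own payoff 103 − 3.1×15.5 = 54.95): to a=0 gives 51 → no gain ✓; to a=2.2 gives 67 − 3.1×2.2 = 60.18 → profitable ✗.
Mid-quality (own payoff 67 − 7.6×2.2 = 50.28): to a=0 gives 51 → profitable ✗; to a=15.5 gives 103 − 7.6×15.5 = -14.8 → no gain ✓.
4 of the 6 constraints hold; not an equilibrium.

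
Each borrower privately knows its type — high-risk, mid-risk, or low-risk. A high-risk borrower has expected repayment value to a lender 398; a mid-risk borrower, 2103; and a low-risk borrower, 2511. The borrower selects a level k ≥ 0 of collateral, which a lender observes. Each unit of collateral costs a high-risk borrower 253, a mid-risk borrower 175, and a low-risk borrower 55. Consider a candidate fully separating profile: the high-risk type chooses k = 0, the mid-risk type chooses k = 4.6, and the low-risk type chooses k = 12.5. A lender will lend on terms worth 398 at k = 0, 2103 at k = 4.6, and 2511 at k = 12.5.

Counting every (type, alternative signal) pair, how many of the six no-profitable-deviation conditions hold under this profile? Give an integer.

4

High-risk (own payoff 398): to k=4.6 gives 2103 − 253×4.6 = 939.2 → profitable ✗; to k=12.5 gives 2511 − 253×12.5 = -651.5 → no gain ✓.
Mid-risk (own payoff 2103 − 175×4.6 = 1298): to k=0 gives 398 → no gain ✓; to k=12.5 gives 2511 − 175×12.5 = 323.5 → no gain ✓.
Low-risk (own payoff 2511 − 55×12.5 = 1823.5): to k=0 gives 398 → no gain ✓; to k=4.6 gives 2103 − 55×4.6 = 1850 → profitable ✗.
4 of the 6 constraints hold; not an equilibrium.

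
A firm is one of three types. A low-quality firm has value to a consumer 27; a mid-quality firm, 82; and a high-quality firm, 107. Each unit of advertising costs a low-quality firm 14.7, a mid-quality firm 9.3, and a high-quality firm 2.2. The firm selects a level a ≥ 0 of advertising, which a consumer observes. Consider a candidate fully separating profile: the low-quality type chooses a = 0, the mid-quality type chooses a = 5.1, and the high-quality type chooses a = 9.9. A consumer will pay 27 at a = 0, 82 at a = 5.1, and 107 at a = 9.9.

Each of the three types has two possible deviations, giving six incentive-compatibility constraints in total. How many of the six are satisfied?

6

Mid-quality (own payoff 82 − 9.3×5.1 = 34.57): to a=0 gives 27 → no gain ✓; to a=9.9 gives 107 − 9.3×9.9 = 14.93 → no gain ✓.
Low-quality (own payoff 27): to a=5.1 gives 82 − 14.7×5.1 = 7.03 → no gain ✓; to a=9.9 gives 107 − 14.7×9.9 = -38.53 → no gain ✓.
High-quality (own payoff 107 − 2.2×9.9 = 85.22): to a=0 gives 27 → no gain ✓; to a=5.1 gives 82 − 2.2×5.1 = 70.78 → no gain ✓.
6 of the 6 constraints hold; this profile is a separating equilibrium.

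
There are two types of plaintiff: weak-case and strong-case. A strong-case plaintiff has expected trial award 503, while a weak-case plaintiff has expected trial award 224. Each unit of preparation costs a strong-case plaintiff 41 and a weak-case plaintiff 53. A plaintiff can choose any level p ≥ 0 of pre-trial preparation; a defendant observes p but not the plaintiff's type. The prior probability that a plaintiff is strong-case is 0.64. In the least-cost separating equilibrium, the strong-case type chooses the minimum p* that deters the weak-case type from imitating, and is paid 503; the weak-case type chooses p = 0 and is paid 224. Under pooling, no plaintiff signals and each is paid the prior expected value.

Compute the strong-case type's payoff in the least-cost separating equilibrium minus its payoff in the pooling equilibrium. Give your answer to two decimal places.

-115.39

Least-cost separating signal: p* solves 224 = 503 − 53·p*, so p* = (503 − 224)/53 ≈ 5.2642.
Strong-case type's separating payoff: 503 − 41 × p* = 503 − 41 × (503 − 224)/53 = 503 − 11439/53 ≈ 287.1698.
Pooling payoff: 0.64 × 503 + 0.36 × 224 = 402.56.
Difference: 287.1698 − 402.56 = -115.3902, i.e. -115.39 to two decimal places.
The strong-case type would prefer the pooling outcome.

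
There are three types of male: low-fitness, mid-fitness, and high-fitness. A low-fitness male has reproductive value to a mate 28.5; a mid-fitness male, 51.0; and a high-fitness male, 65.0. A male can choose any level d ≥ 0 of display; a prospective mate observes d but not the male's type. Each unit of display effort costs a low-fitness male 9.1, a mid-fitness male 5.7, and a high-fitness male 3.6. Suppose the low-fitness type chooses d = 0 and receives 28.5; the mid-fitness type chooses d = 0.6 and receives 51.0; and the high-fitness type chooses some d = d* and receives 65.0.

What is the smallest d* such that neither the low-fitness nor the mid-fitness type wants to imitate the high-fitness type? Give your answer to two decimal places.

Low-fitness type (on-path payoff 28.5) won't mimic when 28.5 ≥ 65.0 − 9.1·d*, i.e. d* ≥ 4.01.
Mid-fitness type (on-path payoff 51.0 − 5.7×0.6 = 47.58) won't mimic when 47.58 ≥ 65.0 − 5.7·d*, i.e. d* ≥ 3.06.
Both must hold, so d* = max(4.01, 3.06) = 4.01. The low-fitness type's constraint binds.

4.01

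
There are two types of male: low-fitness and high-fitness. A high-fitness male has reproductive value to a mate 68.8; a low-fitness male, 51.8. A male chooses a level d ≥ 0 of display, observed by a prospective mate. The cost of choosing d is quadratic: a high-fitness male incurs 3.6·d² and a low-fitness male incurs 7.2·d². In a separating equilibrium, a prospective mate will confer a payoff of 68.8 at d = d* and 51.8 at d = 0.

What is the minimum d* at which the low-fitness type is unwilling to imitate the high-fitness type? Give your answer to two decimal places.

The low-fitness type at d = 0 receives 51.8; imitating at d* yields 68.8 − 7.2·d*².
Indifference: 51.8 = 68.8 − 7.2·d*², so d*² = (68.8 − 51.8) / 7.2 ≈ 2.3611.
d* = √2.3611 ≈ 1.54.

1.54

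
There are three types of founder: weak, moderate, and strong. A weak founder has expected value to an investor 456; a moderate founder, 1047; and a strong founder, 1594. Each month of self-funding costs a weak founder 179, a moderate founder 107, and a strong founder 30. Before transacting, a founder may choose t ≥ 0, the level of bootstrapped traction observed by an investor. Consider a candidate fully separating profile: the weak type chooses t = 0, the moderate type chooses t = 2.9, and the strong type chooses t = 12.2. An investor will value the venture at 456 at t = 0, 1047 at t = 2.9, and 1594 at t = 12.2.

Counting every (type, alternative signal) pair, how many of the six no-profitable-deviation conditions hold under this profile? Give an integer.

5

Moderate (own payoff 1047 − 107×2.9 = 736.7): to t=0 gives 456 → no gain ✓; to t=12.2 gives 1594 − 107×12.2 = 288.6 → no gain ✓.
Weak (own payoff 456): to t=2.9 gives 1047 − 179×2.9 = 527.9 → profitable ✗; to t=12.2 gives 1594 − 179×12.2 = -589.8 → no gain ✓.
Strong (own payoff 1594 − 30×12.2 = 1228): to t=0 gives 456 → no gain ✓; to t=2.9 gives 1047 − 30×2.9 = 960 → no gain ✓.
5 of the 6 constraints hold; not an equilibrium.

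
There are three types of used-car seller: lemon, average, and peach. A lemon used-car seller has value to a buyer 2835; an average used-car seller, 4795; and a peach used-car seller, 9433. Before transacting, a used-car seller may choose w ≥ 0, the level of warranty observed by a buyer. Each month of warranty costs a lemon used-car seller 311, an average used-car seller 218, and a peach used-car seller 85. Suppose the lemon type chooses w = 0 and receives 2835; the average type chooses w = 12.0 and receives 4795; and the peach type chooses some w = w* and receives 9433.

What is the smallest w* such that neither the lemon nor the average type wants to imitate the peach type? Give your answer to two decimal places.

Lemon type (on-path payoff 2835) won't mimic when 2835 ≥ 9433 − 311·w*, i.e. w* ≥ 21.22.
Average type (on-path payoff 4795 − 218×12.0 = 2179) won't mimic when 2179 ≥ 9433 − 218·w*, i.e. w* ≥ 33.28.
Both must hold, so w* = max(21.22, 33.28) = 33.28. The average type's constraint binds.

33.28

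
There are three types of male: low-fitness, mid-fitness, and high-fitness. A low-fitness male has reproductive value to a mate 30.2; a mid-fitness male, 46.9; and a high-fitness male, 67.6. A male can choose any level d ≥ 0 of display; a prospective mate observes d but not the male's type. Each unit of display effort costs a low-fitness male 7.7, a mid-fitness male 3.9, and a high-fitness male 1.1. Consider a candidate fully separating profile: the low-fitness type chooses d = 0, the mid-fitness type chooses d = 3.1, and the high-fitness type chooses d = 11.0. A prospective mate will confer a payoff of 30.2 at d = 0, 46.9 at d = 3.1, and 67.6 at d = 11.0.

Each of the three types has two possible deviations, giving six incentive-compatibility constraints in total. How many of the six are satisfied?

High-fitness (own payoff 67.6 − 1.1×11.0 = 55.5): to d=0 gives 30.2 → no gain ✓; to d=3.1 gives 46.9 − 1.1×3.1 = 43.49 → no gain ✓.
Mid-fitness (own payoff 46.9 − 3.9×3.1 = 34.81): to d=0 gives 30.2 → no gain ✓; to d=11.0 gives 67.6 − 3.9×11.0 = 24.7 → no gain ✓.
Low-fitness (own payoff 30.2): to d=3.1 gives 46.9 − 7.7×3.1 = 23.03 → no gain ✓; to d=11.0 gives 67.6 − 7.7×11.0 = -17.1 → no gain ✓.
6 of the 6 constraints hold; this profile is a separating equilibrium.

6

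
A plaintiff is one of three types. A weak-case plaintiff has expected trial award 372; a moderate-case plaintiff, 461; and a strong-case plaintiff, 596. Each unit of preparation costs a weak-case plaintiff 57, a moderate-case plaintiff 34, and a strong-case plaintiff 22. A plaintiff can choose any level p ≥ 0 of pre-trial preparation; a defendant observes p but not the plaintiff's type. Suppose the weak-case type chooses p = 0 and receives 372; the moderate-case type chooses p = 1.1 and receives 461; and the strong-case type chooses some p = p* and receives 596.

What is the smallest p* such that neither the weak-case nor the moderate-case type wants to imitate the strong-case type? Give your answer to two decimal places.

Weak-case type (on-path payoff 372) won't mimic when 372 ≥ 596 − 57·p*, i.e. p* ≥ 3.93.
Moderate-case type (on-path payoff 461 − 34×1.1 = 423.6) won't mimic when 423.6 ≥ 596 − 34·p*, i.e. p* ≥ 5.07.
Both must hold, so p* = max(3.93, 5.07) = 5.07. The moderate-case type's constraint binds.

5.07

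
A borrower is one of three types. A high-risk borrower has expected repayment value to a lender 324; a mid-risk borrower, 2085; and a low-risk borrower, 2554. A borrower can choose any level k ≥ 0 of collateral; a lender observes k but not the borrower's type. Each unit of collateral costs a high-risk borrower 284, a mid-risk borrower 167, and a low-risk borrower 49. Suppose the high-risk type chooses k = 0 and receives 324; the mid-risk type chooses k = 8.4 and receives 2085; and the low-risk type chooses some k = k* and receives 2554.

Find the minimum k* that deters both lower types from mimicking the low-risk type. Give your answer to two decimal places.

11.21

High-risk type (on-path payoff 324) won't mimic when 324 ≥ 2554 − 284·k*, i.e. k* ≥ 7.85.
Mid-risk type (on-path payoff 2085 − 167×8.4 = 682.2) won't mimic when 682.2 ≥ 2554 − 167·k*, i.e. k* ≥ 11.21.
Both must hold, so k* = max(7.85, 11.21) = 11.21. The mid-risk type's constraint binds.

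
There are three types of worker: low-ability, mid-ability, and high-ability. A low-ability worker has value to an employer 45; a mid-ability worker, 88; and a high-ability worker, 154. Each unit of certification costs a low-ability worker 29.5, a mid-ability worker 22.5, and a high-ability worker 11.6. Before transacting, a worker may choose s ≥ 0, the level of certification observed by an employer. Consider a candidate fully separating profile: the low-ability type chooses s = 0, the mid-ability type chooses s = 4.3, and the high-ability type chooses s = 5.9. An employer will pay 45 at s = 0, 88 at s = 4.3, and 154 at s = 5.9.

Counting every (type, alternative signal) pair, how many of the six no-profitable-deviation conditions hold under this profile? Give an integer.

Low-ability (own payoff 45): to s=4.3 gives 88 − 29.5×4.3 = -38.85 → no gain ✓; to s=5.9 gives 154 − 29.5×5.9 = -20.05 → no gain ✓.
High-ability (own payoff 154 − 11.6×5.9 = 85.56): to s=0 gives 45 → no gain ✓; to s=4.3 gives 88 − 11.6×4.3 = 38.12 → no gain ✓.
Mid-ability (own payoff 88 − 22.5×4.3 = -8.75): to s=0 gives 45 → profitable ✗; to s=5.9 gives 154 − 22.5×5.9 = 21.25 → profitable ✗.
4 of the 6 constraints hold; not an equilibrium.

4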